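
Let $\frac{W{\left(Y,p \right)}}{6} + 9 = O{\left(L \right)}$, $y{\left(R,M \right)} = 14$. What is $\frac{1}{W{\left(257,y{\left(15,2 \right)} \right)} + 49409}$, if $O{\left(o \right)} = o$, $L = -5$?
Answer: $\frac{1}{49325} \approx 2.0274 \cdot 10^{-5}$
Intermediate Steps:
$W{\left(Y,p \right)} = -84$ ($W{\left(Y,p \right)} = -54 + 6 \left(-5\right) = -54 - 30 = -84$)
$\frac{1}{W{\left(257,y{\left(15,2 \right)} \right)} + 49409} = \frac{1}{-84 + 49409} = \frac{1}{49325}$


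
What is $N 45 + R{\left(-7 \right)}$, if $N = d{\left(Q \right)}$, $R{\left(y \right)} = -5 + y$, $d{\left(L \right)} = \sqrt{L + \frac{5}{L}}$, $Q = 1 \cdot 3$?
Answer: $-12 + 15 \sqrt{42} \approx 85.211$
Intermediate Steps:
$Q = 3$
$N = \frac{\sqrt{42}}{3}$ ($N = \sqrt{3 + \frac{5}{3}} = \sqrt{\frac{14}{3}} = \frac{\sqrt{42}}{3} \approx 2.1602$)
$N 45 + R{\left(-7 \right)} = \frac{\sqrt{42}}{3} \cdot 45 - 12 = 15 \sqrt{42} - 12 = -12 + 15 \sqrt{42}$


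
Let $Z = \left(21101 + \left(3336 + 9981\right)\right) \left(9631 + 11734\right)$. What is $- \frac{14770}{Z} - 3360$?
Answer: $- \frac{247074432997}{73534057} \approx -3360.0$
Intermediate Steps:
$Z = 735340570$ ($Z = \left(21101 + 13317\right) 21365 = 34418 \cdot 21365 = 735340570$)
$- \frac{14770}{Z} - 3360 = - \frac{14770}{735340570} - 3360 = \left(-14770\right) \frac{1}{735340570} - 3360 = - \frac{1477}{73534057} - 3360 = - \frac{247074432997}{73534057}$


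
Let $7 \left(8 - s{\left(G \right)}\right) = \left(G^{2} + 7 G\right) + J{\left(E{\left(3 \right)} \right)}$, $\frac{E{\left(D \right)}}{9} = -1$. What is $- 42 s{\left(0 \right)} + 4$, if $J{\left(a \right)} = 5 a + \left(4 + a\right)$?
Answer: $-632$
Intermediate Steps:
$E{\left(D \right)} = -9$ ($E{\left(D \right)} = 9 \left(-1\right) = -9$)
$J{\left(a \right)} = 4 + 6 a$
$s{\left(G \right)} = \frac{106}{7} - G - \frac{G^{2}}{7}$ ($s{\left(G \right)} = 8 - \frac{\left(G^{2} + 7 G\right) + \left(4 + 6 \left(-9\right)\right)}{7} = 8 - \frac{\left(G^{2} + 7 G\right) + \left(4 - 54\right)}{7} = 8 - \frac{\left(G^{2} + 7 G\right) - 50}{7} = 8 - \frac{-50 + G^{2} + 7 G}{7} = 8 - \left(- \frac{50}{7} + G + \frac{G^{2}}{7}\right) = \frac{106}{7} - G - \frac{G^{2}}{7}$)
$- 42 s{\left(0 \right)} + 4 = - 42 \left(\frac{106}{7} - 0 - \frac{0^{2}}{7}\right) + 4 = - 42 \left(\frac{106}{7} + 0 - 0\right) + 4 = - 42 \left(\frac{106}{7} + 0 + 0\right) + 4 = \left(-42\right) \frac{106}{7} + 4 = -636 + 4 = -632$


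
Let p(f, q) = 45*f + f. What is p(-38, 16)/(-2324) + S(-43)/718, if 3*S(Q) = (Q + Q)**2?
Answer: 2619187/625737 ≈ 4.1858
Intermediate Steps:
S(Q) = 4*Q**2/3 (S(Q) = (Q + Q)**2/3 = (2*Q)**2/3 = (4*Q**2)/3 = 4*Q**2/3)
p(f, q) = 46*f
p(-38, 16)/(-2324) + S(-43)/718 = (46*(-38))/(-2324) + ((4/3)*(-43)**2)/718 = -1748*(-1/2324) + ((4/3)*1849)*(1/718) = 437/581 + (7396/3)*(1/718) = 437/581 + 3698/1077 = 2619187/625737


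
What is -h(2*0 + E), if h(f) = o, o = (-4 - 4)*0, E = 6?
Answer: 0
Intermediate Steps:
o = 0 (o = -8*0 = 0)
h(f) = 0
-h(2*0 + E) = -1*0 = 0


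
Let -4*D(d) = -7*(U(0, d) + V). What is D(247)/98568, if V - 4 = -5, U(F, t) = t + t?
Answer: 3451/394272 ≈ 0.0087528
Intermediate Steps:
U(F, t) = 2*t
V = -1 (V = 4 - 5 = -1)
D(d) = -7/4 + 7*d/2 (D(d) = -(-7)*(2*d - 1)/4 = -(-7)*(-1 + 2*d)/4 = -(7 - 14*d)/4 = -7/4 + 7*d/2)
D(247)/98568 = (-7/4 + (7/2)*247)/98568 = (-7/4 + 1729/2)*(1/98568) = (3451/4)*(1/98568) = 3451/394272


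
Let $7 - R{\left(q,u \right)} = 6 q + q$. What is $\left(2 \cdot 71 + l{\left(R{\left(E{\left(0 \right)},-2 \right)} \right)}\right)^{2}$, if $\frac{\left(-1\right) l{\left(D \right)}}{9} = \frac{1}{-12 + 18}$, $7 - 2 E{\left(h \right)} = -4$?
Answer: $\frac{78961}{4} \approx 19740.0$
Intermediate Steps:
$E{\left(h \right)} = \frac{11}{2}$ ($E{\left(h \right)} = \frac{7}{2} - -2 = \frac{7}{2} + 2 = \frac{11}{2}$)
$R{\left(q,u \right)} = 7 - 7 q$ ($R{\left(q,u \right)} = 7 - \left(6 q + q\right) = 7 - 7 q$)
$l{\left(D \right)} = - \frac{3}{2}$ ($l{\left(D \right)} = - \frac{9}{-12 + 18} = - \frac{9}{6} = \left(-9\right) \frac{1}{6} = - \frac{3}{2}$)
$\left(2 \cdot 71 + l{\left(R{\left(E{\left(0 \right)},-2 \right)} \right)}\right)^{2} = \left(2 \cdot 71 - \frac{3}{2}\right)^{2} = \left(142 - \frac{3}{2}\right)^{2} = \left(\frac{281}{2}\right)^{2} = \frac{78961}{4}$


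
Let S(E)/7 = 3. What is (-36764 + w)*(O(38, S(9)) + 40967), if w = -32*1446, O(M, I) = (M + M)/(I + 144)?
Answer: -561292719716/165 ≈ -3.4018e+9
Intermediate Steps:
S(E) = 21 (S(E) = 7*3 = 21)
O(M, I) = 2*M/(144 + I) (O(M, I) = (2*M)/(144 + I) = 2*M/(144 + I))
w = -46272
(-36764 + w)*(O(38, S(9)) + 40967) = (-36764 - 46272)*(2*38/(144 + 21) + 40967) = -83036*(2*38/165 + 40967) = -83036*(2*38*(1/165) + 40967) = -83036*(76/165 + 40967) = -83036*6759631/165 = -561292719716/165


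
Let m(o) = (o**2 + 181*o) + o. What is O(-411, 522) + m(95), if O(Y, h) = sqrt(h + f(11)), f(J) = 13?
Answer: 26315 + sqrt(535) ≈ 26338.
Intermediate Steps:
O(Y, h) = sqrt(13 + h) (O(Y, h) = sqrt(h + 13) = sqrt(13 + h))
m(o) = o**2 + 182*o
O(-411, 522) + m(95) = sqrt(13 + 522) + 95*(182 + 95) = sqrt(535) + 95*277 = sqrt(535) + 26315 = 26315 + sqrt(535)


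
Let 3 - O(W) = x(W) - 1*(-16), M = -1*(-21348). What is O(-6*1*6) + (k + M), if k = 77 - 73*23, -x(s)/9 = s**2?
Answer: 31397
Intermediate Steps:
M = 21348
x(s) = -9*s**2
k = -1602 (k = 77 - 1679 = -1602)
O(W) = -13 + 9*W**2 (O(W) = 3 - (-9*W**2 - 1*(-16)) = 3 - (-9*W**2 + 16) = 3 - (16 - 9*W**2) = 3 + (-16 + 9*W**2) = -13 + 9*W**2)
O(-6*1*6) + (k + M) = (-13 + 9*(-6*1*6)**2) + (-1602 + 21348) = (-13 + 9*(-6*6)**2) + 19746 = (-13 + 9*(-36)**2) + 19746 = (-13 + 9*1296) + 19746 = (-13 + 11664) + 19746 = 11651 + 19746 = 31397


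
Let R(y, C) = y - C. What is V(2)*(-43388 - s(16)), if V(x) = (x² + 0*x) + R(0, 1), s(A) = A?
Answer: -130212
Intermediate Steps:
V(x) = -1 + x² (V(x) = (x² + 0*x) + (0 - 1*1) = (x² + 0) + (0 - 1) = x² - 1 = -1 + x²)
V(2)*(-43388 - s(16)) = (-1 + 2²)*(-43388 - 1*16) = (-1 + 4)*(-43388 - 16) = 3*(-43404) = -130212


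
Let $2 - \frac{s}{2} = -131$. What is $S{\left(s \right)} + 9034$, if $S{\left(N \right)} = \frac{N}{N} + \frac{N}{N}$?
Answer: $9036$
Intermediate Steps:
$s = 266$ ($s = 4 - -262 = 4 + 262 = 266$)
$S{\left(N \right)} = 2$ ($S{\left(N \right)} = 1 + 1 = 2$)
$S{\left(s \right)} + 9034 = 2 + 9034 = 9036$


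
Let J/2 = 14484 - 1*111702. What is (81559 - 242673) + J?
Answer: -355550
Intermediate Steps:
J = -194436 (J = 2*(14484 - 1*111702) = 2*(14484 - 111702) = 2*(-97218) = -194436)
(81559 - 242673) + J = (81559 - 242673) - 194436 = -161114 - 194436 = -355550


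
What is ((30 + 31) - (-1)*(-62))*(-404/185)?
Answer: 404/185 ≈ 2.1838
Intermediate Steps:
((30 + 31) - (-1)*(-62))*(-404/185) = (61 - 1*62)*(-404*1/185) = (61 - 62)*(-404/185) = -1*(-404/185) = 404/185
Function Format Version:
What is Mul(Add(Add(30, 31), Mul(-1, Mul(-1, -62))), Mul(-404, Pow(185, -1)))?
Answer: Rational(404, 185) ≈ 2.1838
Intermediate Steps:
Mul(Add(Add(30, 31), Mul(-1, Mul(-1, -62))), Mul(-404, Pow(185, -1))) = Mul(Add(61, Mul(-1, 62)), Mul(-404, Rational(1, 185))) = Mul(Add(61, -62), Rational(-404, 185)) = Mul(-1, Rational(-404, 185)) = Rational(404, 185)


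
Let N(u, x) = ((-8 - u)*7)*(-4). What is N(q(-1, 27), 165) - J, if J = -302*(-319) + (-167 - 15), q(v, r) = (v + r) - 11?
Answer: -95512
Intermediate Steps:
q(v, r) = -11 + r + v (q(v, r) = (r + v) - 11 = -11 + r + v)
N(u, x) = 224 + 28*u (N(u, x) = (-56 - 7*u)*(-4) = 224 + 28*u)
J = 96156 (J = 96338 - 182 = 96156)
N(q(-1, 27), 165) - J = (224 + 28*(-11 + 27 - 1)) - 1*96156 = (224 + 28*15) - 96156 = (224 + 420) - 96156 = 644 - 96156 = -95512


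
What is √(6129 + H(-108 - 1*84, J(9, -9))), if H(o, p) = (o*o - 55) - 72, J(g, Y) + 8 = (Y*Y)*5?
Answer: √42866 ≈ 207.04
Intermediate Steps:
J(g, Y) = -8 + 5*Y² (J(g, Y) = -8 + (Y*Y)*5 = -8 + Y²*5 = -8 + 5*Y²)
H(o, p) = -127 + o² (H(o, p) = (o² - 55) - 72 = (-55 + o²) - 72 = -127 + o²)
√(6129 + H(-108 - 1*84, J(9, -9))) = √(6129 + (-127 + (-108 - 1*84)²)) = √(6129 + (-127 + (-108 - 84)²)) = √(6129 + (-127 + (-192)²)) = √(6129 + (-127 + 36864)) = √(6129 + 36737) = √42866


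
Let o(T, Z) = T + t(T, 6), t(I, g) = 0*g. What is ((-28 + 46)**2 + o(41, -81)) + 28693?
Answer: 29058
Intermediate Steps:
t(I, g) = 0
o(T, Z) = T (o(T, Z) = T + 0 = T)
((-28 + 46)**2 + o(41, -81)) + 28693 = ((-28 + 46)**2 + 41) + 28693 = (18**2 + 41) + 28693 = (324 + 41) + 28693 = 365 + 28693 = 29058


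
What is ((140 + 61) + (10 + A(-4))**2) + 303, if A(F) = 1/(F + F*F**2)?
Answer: 2791537/4624 ≈ 603.71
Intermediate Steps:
A(F) = 1/(F + F**3)
((140 + 61) + (10 + A(-4))**2) + 303 = ((140 + 61) + (10 + 1/(-4 + (-4)**3))**2) + 303 = (201 + (10 + 1/(-4 - 64))**2) + 303 = (201 + (10 + 1/(-68))**2) + 303 = (201 + (10 - 1/68)**2) + 303 = (201 + (679/68)**2) + 303 = (201 + 461041/4624) + 303 = 1390465/4624 + 303 = 2791537/4624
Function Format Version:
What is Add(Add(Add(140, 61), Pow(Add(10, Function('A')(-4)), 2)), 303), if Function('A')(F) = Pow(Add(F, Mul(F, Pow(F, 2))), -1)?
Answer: Rational(2791537, 4624) ≈ 603.71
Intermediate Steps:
Function('A')(F) = Pow(Add(F, Pow(F, 3)), -1)
Add(Add(Add(140, 61), Pow(Add(10, Function('A')(-4)), 2)), 303) = Add(Add(Add(140, 61), Pow(Add(10, Pow(Add(-4, Pow(-4, 3)), -1)), 2)), 303) = Add(Add(201, Pow(Add(10, Pow(Add(-4, -64), -1)), 2)), 303) = Add(Add(201, Pow(Add(10, Pow(-68, -1)), 2)), 303) = Add(Add(201, Pow(Add(10, Rational(-1, 68)), 2)), 303) = Add(Add(201, Pow(Rational(679, 68), 2)), 303) = Add(Add(201, Rational(461041, 4624)), 303) = Add(Rational(1390465, 4624), 303) = Rational(2791537, 4624)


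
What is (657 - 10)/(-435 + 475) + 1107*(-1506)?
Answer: -66685033/40 ≈ -1.6671e+6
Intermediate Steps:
(657 - 10)/(-435 + 475) + 1107*(-1506) = 647/40 - 1667142 = -66685033/40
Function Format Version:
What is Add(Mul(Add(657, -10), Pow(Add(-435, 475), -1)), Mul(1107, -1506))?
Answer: Rational(-66685033, 40) ≈ -1.6671e+6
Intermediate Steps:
Add(Mul(Add(657, -10), Pow(Add(-435, 475), -1)), Mul(1107, -1506)) = Add(Mul(647, Pow(40, -1)), -1667142) = Add(Mul(647, Rational(1, 40)), -1667142) = Add(Rational(647, 40), -1667142) = Rational(-66685033, 40)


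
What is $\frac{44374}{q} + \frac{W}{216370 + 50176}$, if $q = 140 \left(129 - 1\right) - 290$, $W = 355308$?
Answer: $\frac{4522948061}{1174801495} \approx 3.85$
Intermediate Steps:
$q = 17630$ ($q = 140 \cdot 128 - 290 = 17920 - 290 = 17630$)
$\frac{44374}{q} + \frac{W}{216370 + 50176} = \frac{44374}{17630} + \frac{355308}{216370 + 50176} = 44374 \cdot \frac{1}{17630} + \frac{355308}{266546} = \frac{22187}{8815} + 355308 \cdot \frac{1}{266546} = \frac{22187}{8815} + \frac{177654}{133273} = \frac{4522948061}{1174801495}$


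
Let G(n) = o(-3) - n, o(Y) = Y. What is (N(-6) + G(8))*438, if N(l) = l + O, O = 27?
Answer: 4380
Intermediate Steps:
N(l) = 27 + l (N(l) = l + 27 = 27 + l)
G(n) = -3 - n
(N(-6) + G(8))*438 = ((27 - 6) + (-3 - 1*8))*438 = (21 + (-3 - 8))*438 = (21 - 11)*438 = 10*438 = 4380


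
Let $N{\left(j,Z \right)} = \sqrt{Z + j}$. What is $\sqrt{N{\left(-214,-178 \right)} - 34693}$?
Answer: $\sqrt{-34693 + 14 i \sqrt{2}} \approx 0.0531 + 186.26 i$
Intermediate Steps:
$\sqrt{N{\left(-214,-178 \right)} - 34693} = \sqrt{\sqrt{-178 - 214} - 34693} = \sqrt{\sqrt{-392} - 34693} = \sqrt{14 i \sqrt{2} - 34693} = \sqrt{-34693 + 14 i \sqrt{2}}$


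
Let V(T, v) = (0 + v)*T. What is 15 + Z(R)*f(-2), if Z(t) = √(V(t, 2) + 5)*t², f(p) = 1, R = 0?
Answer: 15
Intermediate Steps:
V(T, v) = T*v (V(T, v) = v*T = T*v)
Z(t) = t²*√(5 + 2*t) (Z(t) = √(t*2 + 5)*t² = √(2*t + 5)*t² = √(5 + 2*t)*t² = t²*√(5 + 2*t))
15 + Z(R)*f(-2) = 15 + (0²*√(5 + 2*0))*1 = 15 + (0*√(5 + 0))*1 = 15 + (0*√5)*1 = 15 + 0*1 = 15 + 0 = 15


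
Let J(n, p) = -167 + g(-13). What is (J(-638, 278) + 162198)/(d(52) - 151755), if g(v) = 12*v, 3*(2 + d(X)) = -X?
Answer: -485625/455323 ≈ -1.0666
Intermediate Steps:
d(X) = -2 - X/3 (d(X) = -2 + (-X)/3 = -2 - X/3)
J(n, p) = -323 (J(n, p) = -167 + 12*(-13) = -167 - 156 = -323)
(J(-638, 278) + 162198)/(d(52) - 151755) = (-323 + 162198)/((-2 - ⅓*52) - 151755) = 161875/((-2 - 52/3) - 151755) = 161875/(-58/3 - 151755) = 161875/(-455323/3) = 161875*(-3/455323) = -485625/455323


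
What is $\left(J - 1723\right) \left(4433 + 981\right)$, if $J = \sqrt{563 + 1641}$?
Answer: $-9328322 + 10828 \sqrt{551} \approx -9.0741 \cdot 10^{6}$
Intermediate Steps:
$J = 2 \sqrt{551}$ ($J = \sqrt{2204} = 2 \sqrt{551} \approx 46.947$)
$\left(J - 1723\right) \left(4433 + 981\right) = \left(2 \sqrt{551} - 1723\right) \left(4433 + 981\right) = \left(-1723 + 2 \sqrt{551}\right) 5414 = -9328322 + 10828 \sqrt{551}$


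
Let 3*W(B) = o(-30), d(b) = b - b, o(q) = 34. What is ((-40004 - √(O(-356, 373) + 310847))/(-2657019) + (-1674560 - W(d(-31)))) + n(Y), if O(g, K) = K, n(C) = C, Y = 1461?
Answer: -4445485904759/2657019 + 2*√8645/885673 ≈ -1.6731e+6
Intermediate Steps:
d(b) = 0
W(B) = 34/3 (W(B) = (⅓)*34 = 34/3)
((-40004 - √(O(-356, 373) + 310847))/(-2657019) + (-1674560 - W(d(-31)))) + n(Y) = ((-40004 - √(373 + 310847))/(-2657019) + (-1674560 - 1*34/3)) + 1461 = ((-40004 - √311220)*(-1/2657019) + (-1674560 - 34/3)) + 1461 = ((-40004 - 6*√8645)*(-1/2657019) - 5023714/3) + 1461 = ((40004/2657019 + 2*√8645/885673) - 5023714/3) + 1461 = (-4449367809518/2657019 + 2*√8645/885673) + 1461 = -4445485904759/2657019 + 2*√8645/885673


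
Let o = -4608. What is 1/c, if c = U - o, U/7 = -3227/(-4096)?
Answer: 4096/18896957 ≈ 0.00021675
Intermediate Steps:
U = 22589/4096 (U = 7*(-3227/(-4096)) = 7*(-3227*(-1/4096)) = 7*(3227/4096) = 22589/4096 ≈ 5.5149)
c = 18896957/4096 (c = 22589/4096 - 1*(-4608) = 22589/4096 + 4608 = 18896957/4096 ≈ 4613.5)
1/c = 1/(18896957/4096) = 4096/18896957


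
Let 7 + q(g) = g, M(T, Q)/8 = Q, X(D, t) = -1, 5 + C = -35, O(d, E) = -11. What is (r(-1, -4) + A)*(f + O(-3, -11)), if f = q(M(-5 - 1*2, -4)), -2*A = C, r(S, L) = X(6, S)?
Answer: -950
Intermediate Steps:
C = -40 (C = -5 - 35 = -40)
M(T, Q) = 8*Q
r(S, L) = -1
A = 20 (A = -½*(-40) = 20)
q(g) = -7 + g
f = -39 (f = -7 + 8*(-4) = -7 - 32 = -39)
(r(-1, -4) + A)*(f + O(-3, -11)) = (-1 + 20)*(-39 - 11) = 19*(-50) = -950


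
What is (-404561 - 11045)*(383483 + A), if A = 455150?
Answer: -348540906598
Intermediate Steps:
(-404561 - 11045)*(383483 + A) = (-404561 - 11045)*(383483 + 455150) = -415606*838633 = -348540906598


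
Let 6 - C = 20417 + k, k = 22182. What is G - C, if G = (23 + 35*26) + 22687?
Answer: 66213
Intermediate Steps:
C = -42593 (C = 6 - (20417 + 22182) = 6 - 1*42599 = 6 - 42599 = -42593)
G = 23620 (G = (23 + 910) + 22687 = 933 + 22687 = 23620)
G - C = 23620 - 1*(-42593) = 23620 + 42593 = 66213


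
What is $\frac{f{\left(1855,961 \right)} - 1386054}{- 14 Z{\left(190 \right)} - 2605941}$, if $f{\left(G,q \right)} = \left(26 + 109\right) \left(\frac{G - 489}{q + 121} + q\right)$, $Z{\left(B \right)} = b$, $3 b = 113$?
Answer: $\frac{2038729122}{4230298105} \approx 0.48194$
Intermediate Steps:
$b = \frac{113}{3}$ ($b = \frac{1}{3} \cdot 113 = \frac{113}{3} \approx 37.667$)
$Z{\left(B \right)} = \frac{113}{3}$
$f{\left(G,q \right)} = 135 q + \frac{135 \left(-489 + G\right)}{121 + q}$ ($f{\left(G,q \right)} = 135 \left(\frac{-489 + G}{121 + q} + q\right) = 135 \left(q + \frac{-489 + G}{121 + q}\right) = 135 q + \frac{135 \left(-489 + G\right)}{121 + q}$)
$\frac{f{\left(1855,961 \right)} - 1386054}{- 14 Z{\left(190 \right)} - 2605941} = \frac{\frac{135 \left(-489 + 1855 + 961^{2} + 121 \cdot 961\right)}{121 + 961} - 1386054}{\left(-14\right) \frac{113}{3} - 2605941} = \frac{\frac{135 \left(-489 + 1855 + 923521 + 116281\right)}{1082} - 1386054}{- \frac{1582}{3} - 2605941} = \frac{135 \cdot \frac{1}{1082} \cdot 1041168 - 1386054}{- \frac{7819405}{3}} = \left(\frac{70278840}{541} - 1386054\right) \left(- \frac{3}{7819405}\right) = \left(- \frac{679576374}{541}\right) \left(- \frac{3}{7819405}\right) = \frac{2038729122}{4230298105}$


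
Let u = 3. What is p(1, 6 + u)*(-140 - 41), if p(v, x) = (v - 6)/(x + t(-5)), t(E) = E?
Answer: 905/4 ≈ 226.25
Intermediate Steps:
p(v, x) = (-6 + v)/(-5 + x) (p(v, x) = (v - 6)/(x - 5) = (-6 + v)/(-5 + x))
p(1, 6 + u)*(-140 - 41) = ((-6 + 1)/(-5 + (6 + 3)))*(-140 - 41) = (-5/(-5 + 9))*(-181) = (-5/4)*(-181) = ((1/4)*(-5))*(-181) = -5/4*(-181) = 905/4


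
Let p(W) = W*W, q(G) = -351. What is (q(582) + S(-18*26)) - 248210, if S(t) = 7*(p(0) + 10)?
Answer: -248491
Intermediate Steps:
p(W) = W²
S(t) = 70 (S(t) = 7*(0² + 10) = 7*(0 + 10) = 7*10 = 70)
(q(582) + S(-18*26)) - 248210 = (-351 + 70) - 248210 = -281 - 248210 = -248491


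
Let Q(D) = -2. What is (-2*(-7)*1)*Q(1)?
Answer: -28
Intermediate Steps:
(-2*(-7)*1)*Q(1) = (-2*(-7)*1)*(-2) = (14*1)*(-2) = 14*(-2) = -28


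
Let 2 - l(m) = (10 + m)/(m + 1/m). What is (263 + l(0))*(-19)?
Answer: -5035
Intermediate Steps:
l(m) = 2 - (10 + m)/(m + 1/m)
(263 + l(0))*(-19) = (263 + (2 + 0² - 10*0)/(1 + 0²))*(-19) = (263 + (2 + 0 + 0)/(1 + 0))*(-19) = (263 + 2/1)*(-19) = (263 + 1*2)*(-19) = (263 + 2)*(-19) = 265*(-19) = -5035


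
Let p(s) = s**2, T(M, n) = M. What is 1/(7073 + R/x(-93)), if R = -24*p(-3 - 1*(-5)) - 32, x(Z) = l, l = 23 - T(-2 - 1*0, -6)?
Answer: 25/176697 ≈ 0.00014149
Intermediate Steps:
l = 25 (l = 23 - (-2 - 1*0) = 23 - (-2 + 0) = 23 - 1*(-2) = 23 + 2 = 25)
x(Z) = 25
R = -128 (R = -24*(-3 - 1*(-5))**2 - 32 = -24*(-3 + 5)**2 - 32 = -24*2**2 - 32 = -24*4 - 32 = -96 - 32 = -128)
1/(7073 + R/x(-93)) = 1/(7073 - 128/25) = 1/(176697/25) = 25/176697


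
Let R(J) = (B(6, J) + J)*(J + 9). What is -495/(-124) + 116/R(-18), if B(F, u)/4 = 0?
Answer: 47287/10044 ≈ 4.7080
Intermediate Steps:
B(F, u) = 0 (B(F, u) = 4*0 = 0)
R(J) = J*(9 + J) (R(J) = (0 + J)*(J + 9) = J*(9 + J))
-495/(-124) + 116/R(-18) = -495/(-124) + 116/((-18*(9 - 18))) = -495*(-1/124) + 116/((-18*(-9))) = 495/124 + 116/162 = 495/124 + 116*(1/162) = 495/124 + 58/81 = 47287/10044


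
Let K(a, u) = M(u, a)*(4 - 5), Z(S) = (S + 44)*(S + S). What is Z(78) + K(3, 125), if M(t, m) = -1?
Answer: 19033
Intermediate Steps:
Z(S) = 2*S*(44 + S) (Z(S) = (44 + S)*(2*S) = 2*S*(44 + S))
K(a, u) = 1 (K(a, u) = -(4 - 5) = -1*(-1) = 1)
Z(78) + K(3, 125) = 2*78*(44 + 78) + 1 = 2*78*122 + 1 = 19032 + 1 = 19033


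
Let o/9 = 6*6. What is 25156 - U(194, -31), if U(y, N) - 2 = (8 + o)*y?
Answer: -39254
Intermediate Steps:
o = 324 (o = 9*(6*6) = 9*36 = 324)
U(y, N) = 2 + 332*y (U(y, N) = 2 + (8 + 324)*y = 2 + 332*y)
25156 - U(194, -31) = 25156 - (2 + 332*194) = 25156 - (2 + 64408) = 25156 - 1*64410 = 25156 - 64410 = -39254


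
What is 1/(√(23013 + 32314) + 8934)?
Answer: 8934/79761029 - √55327/79761029 ≈ 0.00010906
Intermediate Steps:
1/(√(23013 + 32314) + 8934) = 1/(√55327 + 8934) = 1/(8934 + √55327)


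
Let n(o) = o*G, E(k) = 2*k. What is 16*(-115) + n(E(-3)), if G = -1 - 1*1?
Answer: -1828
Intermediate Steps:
G = -2 (G = -1 - 1 = -2)
n(o) = -2*o (n(o) = o*(-2) = -2*o)
16*(-115) + n(E(-3)) = 16*(-115) - 4*(-3) = -1840 - 2*(-6) = -1840 + 12 = -1828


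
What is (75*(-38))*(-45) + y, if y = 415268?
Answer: 543518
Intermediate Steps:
(75*(-38))*(-45) + y = (75*(-38))*(-45) + 415268 = -2850*(-45) + 415268 = 128250 + 415268 = 543518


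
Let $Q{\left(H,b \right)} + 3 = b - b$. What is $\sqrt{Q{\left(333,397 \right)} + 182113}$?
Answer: $\sqrt{182110} \approx 426.74$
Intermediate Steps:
$Q{\left(H,b \right)} = -3$ ($Q{\left(H,b \right)} = -3 + \left(b - b\right) = -3 + 0 = -3$)
$\sqrt{Q{\left(333,397 \right)} + 182113} = \sqrt{-3 + 182113} = \sqrt{182110}$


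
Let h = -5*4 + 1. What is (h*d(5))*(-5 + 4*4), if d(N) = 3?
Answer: -627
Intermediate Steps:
h = -19 (h = -20 + 1 = -19)
(h*d(5))*(-5 + 4*4) = (-19*3)*(-5 + 4*4) = -57*(-5 + 16) = -57*11 = -627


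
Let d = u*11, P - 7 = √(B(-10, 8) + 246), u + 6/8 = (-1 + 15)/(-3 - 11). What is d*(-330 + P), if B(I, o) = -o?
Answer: 24871/4 - 77*√238/4 ≈ 5920.8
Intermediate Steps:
u = -7/4 (u = -¾ + (-1 + 15)/(-3 - 11) = -¾ + 14/(-14) = -¾ + 14*(-1/14) = -¾ - 1 = -7/4 ≈ -1.7500)
P = 7 + √238 (P = 7 + √(-1*8 + 246) = 7 + √(-8 + 246) = 7 + √238 ≈ 22.427)
d = -77/4 (d = -7/4*11 = -77/4 ≈ -19.250)
d*(-330 + P) = -77*(-330 + (7 + √238))/4 = -77*(-323 + √238)/4 = 24871/4 - 77*√238/4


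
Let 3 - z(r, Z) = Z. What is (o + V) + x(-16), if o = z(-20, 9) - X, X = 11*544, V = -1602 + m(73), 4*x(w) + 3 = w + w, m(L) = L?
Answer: -30111/4 ≈ -7527.8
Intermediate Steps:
z(r, Z) = 3 - Z
x(w) = -3/4 + w/2 (x(w) = -3/4 + (w + w)/4 = -3/4 + (2*w)/4 = -3/4 + w/2)
V = -1529 (V = -1602 + 73 = -1529)
X = 5984
o = -5990 (o = (3 - 1*9) - 1*5984 = (3 - 9) - 5984 = -6 - 5984 = -5990)
(o + V) + x(-16) = (-5990 - 1529) + (-3/4 + (1/2)*(-16)) = -7519 + (-3/4 - 8) = -7519 - 35/4 = -30111/4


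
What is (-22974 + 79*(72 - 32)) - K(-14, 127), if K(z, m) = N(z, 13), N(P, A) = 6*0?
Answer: -19814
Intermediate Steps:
N(P, A) = 0
K(z, m) = 0
(-22974 + 79*(72 - 32)) - K(-14, 127) = (-22974 + 79*(72 - 32)) - 1*0 = (-22974 + 79*40) + 0 = (-22974 + 3160) + 0 = -19814 + 0 = -19814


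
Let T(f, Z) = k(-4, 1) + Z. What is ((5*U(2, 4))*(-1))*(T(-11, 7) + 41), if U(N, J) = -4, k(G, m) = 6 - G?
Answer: 1160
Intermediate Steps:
T(f, Z) = 10 + Z (T(f, Z) = (6 - 1*(-4)) + Z = (6 + 4) + Z = 10 + Z)
((5*U(2, 4))*(-1))*(T(-11, 7) + 41) = ((5*(-4))*(-1))*((10 + 7) + 41) = (-20*(-1))*(17 + 41) = 20*58 = 1160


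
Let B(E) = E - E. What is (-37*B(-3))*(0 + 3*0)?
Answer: 0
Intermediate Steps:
B(E) = 0
(-37*B(-3))*(0 + 3*0) = (-37*0)*(0 + 3*0) = 0*(0 + 0) = 0*0 = 0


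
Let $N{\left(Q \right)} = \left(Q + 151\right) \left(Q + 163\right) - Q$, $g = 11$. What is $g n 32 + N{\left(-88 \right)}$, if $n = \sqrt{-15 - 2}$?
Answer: $4813 + 352 i \sqrt{17} \approx 4813.0 + 1451.3 i$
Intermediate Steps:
$n = i \sqrt{17}$ ($n = \sqrt{-17} = i \sqrt{17} \approx 4.1231 i$)
$N{\left(Q \right)} = - Q + \left(151 + Q\right) \left(163 + Q\right)$ ($N{\left(Q \right)} = \left(151 + Q\right) \left(163 + Q\right) - Q = - Q + \left(151 + Q\right) \left(163 + Q\right)$)
$g n 32 + N{\left(-88 \right)} = 11 i \sqrt{17} \cdot 32 + \left(24613 + \left(-88\right)^{2} + 313 \left(-88\right)\right) = 11 i \sqrt{17} \cdot 32 + \left(24613 + 7744 - 27544\right) = 352 i \sqrt{17} + 4813 = 4813 + 352 i \sqrt{17}$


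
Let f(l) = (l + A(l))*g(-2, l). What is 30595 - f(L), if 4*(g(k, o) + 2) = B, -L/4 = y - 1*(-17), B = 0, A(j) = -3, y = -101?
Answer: 31261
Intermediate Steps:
L = 336 (L = -4*(-101 - 1*(-17)) = -4*(-101 + 17) = -4*(-84) = 336)
g(k, o) = -2 (g(k, o) = -2 + (1/4)*0 = -2 + 0 = -2)
f(l) = 6 - 2*l (f(l) = (l - 3)*(-2) = (-3 + l)*(-2) = 6 - 2*l)
30595 - f(L) = 30595 - (6 - 2*336) = 30595 - (6 - 672) = 30595 - 1*(-666) = 30595 + 666 = 31261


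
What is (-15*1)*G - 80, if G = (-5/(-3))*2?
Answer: -130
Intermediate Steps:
G = 10/3 (G = -⅓*(-5)*2 = (5/3)*2 = 10/3 ≈ 3.3333)
(-15*1)*G - 80 = -15*1*(10/3) - 80 = -15*10/3 - 80 = -50 - 80 = -130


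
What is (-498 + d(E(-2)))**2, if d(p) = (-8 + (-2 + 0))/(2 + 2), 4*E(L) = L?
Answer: 1002001/4 ≈ 2.5050e+5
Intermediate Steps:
E(L) = L/4
d(p) = -5/2 (d(p) = (-8 - 2)/4 = -10*1/4 = -5/2)
(-498 + d(E(-2)))**2 = (-498 - 5/2)**2 = (-1001/2)**2 = 1002001/4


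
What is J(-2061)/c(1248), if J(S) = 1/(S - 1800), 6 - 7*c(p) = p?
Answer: 7/4795362 ≈ 1.4597e-6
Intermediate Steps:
c(p) = 6/7 - p/7
J(S) = 1/(-1800 + S)
J(-2061)/c(1248) = 1/((-1800 - 2061)*(6/7 - ⅐*1248)) = 1/((-3861)*(6/7 - 1248/7)) = -1/(3861*(-1242/7)) = -1/3861*(-7/1242) = 7/4795362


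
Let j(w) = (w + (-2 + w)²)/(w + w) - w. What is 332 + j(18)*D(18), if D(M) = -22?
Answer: 5045/9 ≈ 560.56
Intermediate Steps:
j(w) = -w + (w + (-2 + w)²)/(2*w) (j(w) = (w + (-2 + w)²)/((2*w)) - w = (w + (-2 + w)²)*(1/(2*w)) - w = (w + (-2 + w)²)/(2*w) - w = -w + (w + (-2 + w)²)/(2*w))
332 + j(18)*D(18) = 332 + ((½)*(4 - 1*18*(3 + 18))/18)*(-22) = 332 + ((½)*(1/18)*(4 - 1*18*21))*(-22) = 332 + ((½)*(1/18)*(4 - 378))*(-22) = 332 + ((½)*(1/18)*(-374))*(-22) = 332 - 187/18*(-22) = 332 + 2057/9 = 5045/9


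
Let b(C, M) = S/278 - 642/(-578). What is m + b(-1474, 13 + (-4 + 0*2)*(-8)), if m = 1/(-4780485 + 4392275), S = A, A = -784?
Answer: -26658032661/15594783910 ≈ -1.7094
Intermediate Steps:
S = -784
b(C, M) = -68669/40171 (b(C, M) = -784/278 - 642/(-578) = -784*1/278 - 642*(-1/578) = -392/139 + 321/289 = -68669/40171)
m = -1/388210 (m = 1/(-388210) = -1/388210 ≈ -2.5759e-6)
m + b(-1474, 13 + (-4 + 0*2)*(-8)) = -1/388210 - 68669/40171 = -26658032661/15594783910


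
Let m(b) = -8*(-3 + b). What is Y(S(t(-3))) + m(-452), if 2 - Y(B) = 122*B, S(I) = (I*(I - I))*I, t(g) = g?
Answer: 3642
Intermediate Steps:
m(b) = 24 - 8*b
S(I) = 0 (S(I) = (I*0)*I = 0*I = 0)
Y(B) = 2 - 122*B
Y(S(t(-3))) + m(-452) = (2 - 122*0) + (24 - 8*(-452)) = (2 + 0) + (24 + 3616) = 2 + 3640 = 3642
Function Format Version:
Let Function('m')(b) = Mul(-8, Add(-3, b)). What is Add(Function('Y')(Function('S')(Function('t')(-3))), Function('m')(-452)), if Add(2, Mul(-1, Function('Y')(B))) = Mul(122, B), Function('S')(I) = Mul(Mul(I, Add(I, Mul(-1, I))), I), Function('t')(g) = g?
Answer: 3642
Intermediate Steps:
Function('m')(b) = Add(24, Mul(-8, b))
Function('S')(I) = 0 (Function('S')(I) = Mul(Mul(I, 0), I) = Mul(0, I) = 0)
Function('Y')(B) = Add(2, Mul(-122, B)) (Function('Y')(B) = Add(2, Mul(-1, Mul(122, B))) = Add(2, Mul(-122, B)))
Add(Function('Y')(Function('S')(Function('t')(-3))), Function('m')(-452)) = Add(Add(2, Mul(-122, 0)), Add(24, Mul(-8, -452))) = Add(Add(2, 0), Add(24, 3616)) = Add(2, 3640) = 3642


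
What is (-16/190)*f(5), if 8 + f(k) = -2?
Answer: 16/19 ≈ 0.84210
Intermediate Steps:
f(k) = -10 (f(k) = -8 - 2 = -10)
(-16/190)*f(5) = -16/190*(-10) = -16*1/190*(-10) = -8/95*(-10) = 16/19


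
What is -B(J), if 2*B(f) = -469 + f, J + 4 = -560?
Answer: 1033/2 ≈ 516.50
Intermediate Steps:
J = -564 (J = -4 - 560 = -564)
B(f) = -469/2 + f/2 (B(f) = (-469 + f)/2 = -469/2 + f/2)
-B(J) = -(-469/2 + (1/2)*(-564)) = -(-469/2 - 282) = -1*(-1033/2) = 1033/2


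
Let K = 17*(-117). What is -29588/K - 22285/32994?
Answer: 7964971/560898 ≈ 14.200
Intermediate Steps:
K = -1989
-29588/K - 22285/32994 = -29588/(-1989) - 22285/32994 = -29588*(-1/1989) - 22285*1/32994 = 2276/153 - 22285/32994 = 7964971/560898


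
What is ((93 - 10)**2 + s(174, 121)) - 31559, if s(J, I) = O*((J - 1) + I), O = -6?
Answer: -26434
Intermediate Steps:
s(J, I) = 6 - 6*I - 6*J (s(J, I) = -6*((J - 1) + I) = -6*((-1 + J) + I) = -6*(-1 + I + J) = 6 - 6*I - 6*J)
((93 - 10)**2 + s(174, 121)) - 31559 = ((93 - 10)**2 + (6 - 6*121 - 6*174)) - 31559 = (83**2 + (6 - 726 - 1044)) - 31559 = (6889 - 1764) - 31559 = 5125 - 31559 = -26434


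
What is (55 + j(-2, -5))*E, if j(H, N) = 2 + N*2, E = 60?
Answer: 2820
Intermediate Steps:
j(H, N) = 2 + 2*N
(55 + j(-2, -5))*E = (55 + (2 + 2*(-5)))*60 = (55 + (2 - 10))*60 = (55 - 8)*60 = 47*60 = 2820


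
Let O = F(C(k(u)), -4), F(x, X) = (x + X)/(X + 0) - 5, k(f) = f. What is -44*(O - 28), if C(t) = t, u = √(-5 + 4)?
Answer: 1408 + 11*I ≈ 1408.0 + 11.0*I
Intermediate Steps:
u = I (u = √(-1) = I ≈ 1.0*I)
F(x, X) = -5 + (X + x)/X (F(x, X) = (X + x)/X - 5 = -5 + (X + x)/X)
O = -4 - I/4 (O = -4 + I/(-4) = -4 + I*(-¼) = -4 - I/4 ≈ -4.0 - 0.25*I)
-44*(O - 28) = -44*((-4 - I/4) - 28) = -44*(-32 - I/4) = 1408 + 11*I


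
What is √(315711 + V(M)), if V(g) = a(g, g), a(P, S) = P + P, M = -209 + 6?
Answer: √315305 ≈ 561.52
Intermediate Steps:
M = -203
a(P, S) = 2*P
V(g) = 2*g
√(315711 + V(M)) = √(315711 + 2*(-203)) = √(315711 - 406) = √315305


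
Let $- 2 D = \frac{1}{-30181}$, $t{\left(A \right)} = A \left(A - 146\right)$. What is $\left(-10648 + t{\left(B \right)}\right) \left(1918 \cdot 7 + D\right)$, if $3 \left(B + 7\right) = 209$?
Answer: $- \frac{19292323310536}{90543} \approx -2.1307 \cdot 10^{8}$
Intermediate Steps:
$B = \frac{188}{3}$ ($B = -7 + \frac{1}{3} \cdot 209 = -7 + \frac{209}{3} = \frac{188}{3} \approx 62.667$)
$t{\left(A \right)} = A \left(-146 + A\right)$
$D = \frac{1}{60362}$ ($D = - \frac{1}{2 \left(-30181\right)} = \left(- \frac{1}{2}\right) \left(- \frac{1}{30181}\right) = \frac{1}{60362} \approx 1.6567 \cdot 10^{-5}$)
$\left(-10648 + t{\left(B \right)}\right) \left(1918 \cdot 7 + D\right) = \left(-10648 + \frac{188 \left(-146 + \frac{188}{3}\right)}{3}\right) \left(1918 \cdot 7 + \frac{1}{60362}\right) = \left(-10648 + \frac{188}{3} \left(- \frac{250}{3}\right)\right) \left(13426 + \frac{1}{60362}\right) = \left(-10648 - \frac{47000}{9}\right) \frac{810420213}{60362} = \left(- \frac{142832}{9}\right) \frac{810420213}{60362} = - \frac{19292323310536}{90543}$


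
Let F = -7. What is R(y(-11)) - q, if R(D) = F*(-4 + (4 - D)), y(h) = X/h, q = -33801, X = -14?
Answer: 371909/11 ≈ 33810.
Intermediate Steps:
y(h) = -14/h
R(D) = 7*D (R(D) = -7*(-4 + (4 - D)) = -(-7)*D = 7*D)
R(y(-11)) - q = 7*(-14/(-11)) - 1*(-33801) = 7*(-14*(-1/11)) + 33801 = 7*(14/11) + 33801 = 98/11 + 33801 = 371909/11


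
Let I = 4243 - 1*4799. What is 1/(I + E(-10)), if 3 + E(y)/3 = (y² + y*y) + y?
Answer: ⅕ ≈ 0.20000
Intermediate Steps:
E(y) = -9 + 3*y + 6*y² (E(y) = -9 + 3*((y² + y*y) + y) = -9 + 3*((y² + y²) + y) = -9 + 3*(2*y² + y) = -9 + 3*(y + 2*y²) = -9 + (3*y + 6*y²) = -9 + 3*y + 6*y²)
I = -556 (I = 4243 - 4799 = -556)
1/(I + E(-10)) = 1/(-556 + (-9 + 3*(-10) + 6*(-10)²)) = 1/(-556 + (-9 - 30 + 6*100)) = 1/(-556 + (-9 - 30 + 600)) = 1/(-556 + 561) = 1/5 = ⅕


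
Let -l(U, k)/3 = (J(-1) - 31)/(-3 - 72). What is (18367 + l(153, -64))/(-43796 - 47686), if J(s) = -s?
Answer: -91829/457410 ≈ -0.20076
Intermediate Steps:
l(U, k) = -6/5 (l(U, k) = -3*(-1*(-1) - 31)/(-3 - 72) = -3*(1 - 31)/(-75) = -(-90)*(-1)/75 = -3*⅖ = -6/5)
(18367 + l(153, -64))/(-43796 - 47686) = (18367 - 6/5)/(-43796 - 47686) = (91829/5)/(-91482) = (91829/5)*(-1/91482) = -91829/457410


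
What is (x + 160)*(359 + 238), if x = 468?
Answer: 374916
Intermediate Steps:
(x + 160)*(359 + 238) = (468 + 160)*(359 + 238) = 628*597 = 374916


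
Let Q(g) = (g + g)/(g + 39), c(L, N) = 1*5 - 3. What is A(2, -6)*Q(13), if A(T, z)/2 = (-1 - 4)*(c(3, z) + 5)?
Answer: -35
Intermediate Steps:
c(L, N) = 2 (c(L, N) = 5 - 3 = 2)
A(T, z) = -70 (A(T, z) = 2*((-1 - 4)*(2 + 5)) = 2*(-5*7) = 2*(-35) = -70)
Q(g) = 2*g/(39 + g) (Q(g) = (2*g)/(39 + g) = 2*g/(39 + g))
A(2, -6)*Q(13) = -140*13/(39 + 13) = -140*13/52 = -70*1/2 = -35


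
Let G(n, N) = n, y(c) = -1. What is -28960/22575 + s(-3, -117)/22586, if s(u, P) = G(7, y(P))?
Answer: -130786507/101975790 ≈ -1.2825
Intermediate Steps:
s(u, P) = 7
-28960/22575 + s(-3, -117)/22586 = -28960/22575 + 7/22586 = -28960*1/22575 + 7*(1/22586) = -5792/4515 + 7/22586 = -130786507/101975790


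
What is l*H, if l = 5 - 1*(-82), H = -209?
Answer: -18183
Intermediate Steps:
l = 87 (l = 5 + 82 = 87)
l*H = 87*(-209) = -18183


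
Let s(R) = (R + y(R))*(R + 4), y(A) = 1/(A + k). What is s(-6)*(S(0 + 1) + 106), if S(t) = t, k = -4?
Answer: 6527/5 ≈ 1305.4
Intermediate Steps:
y(A) = 1/(-4 + A) (y(A) = 1/(A - 4) = 1/(-4 + A))
s(R) = (4 + R)*(R + 1/(-4 + R)) (s(R) = (R + 1/(-4 + R))*(R + 4) = (R + 1/(-4 + R))*(4 + R) = (4 + R)*(R + 1/(-4 + R)))
s(-6)*(S(0 + 1) + 106) = ((4 + (-6)³ - 15*(-6))/(-4 - 6))*((0 + 1) + 106) = ((4 - 216 + 90)/(-10))*(1 + 106) = -⅒*(-122)*107 = (61/5)*107 = 6527/5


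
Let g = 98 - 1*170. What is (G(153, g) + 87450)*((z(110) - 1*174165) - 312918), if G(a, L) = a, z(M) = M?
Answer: -42660295719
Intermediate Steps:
g = -72 (g = 98 - 170 = -72)
(G(153, g) + 87450)*((z(110) - 1*174165) - 312918) = (153 + 87450)*((110 - 1*174165) - 312918) = 87603*((110 - 174165) - 312918) = 87603*(-174055 - 312918) = 87603*(-486973) = -42660295719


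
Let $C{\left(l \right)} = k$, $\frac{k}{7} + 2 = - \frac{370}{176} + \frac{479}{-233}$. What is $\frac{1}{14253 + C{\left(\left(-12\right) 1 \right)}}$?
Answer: $\frac{20504}{291359657} \approx 7.0374 \cdot 10^{-5}$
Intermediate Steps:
$k = - \frac{883855}{20504}$ ($k = -14 + 7 \left(- \frac{370}{176} + \frac{479}{-233}\right) = -14 + 7 \left(\left(-370\right) \frac{1}{176} + 479 \left(- \frac{1}{233}\right)\right) = -14 + 7 \left(- \frac{185}{88} - \frac{479}{233}\right) = -14 + 7 \left(- \frac{85257}{20504}\right) = -14 - \frac{596799}{20504} = - \frac{883855}{20504} \approx -43.106$)
$C{\left(l \right)} = - \frac{883855}{20504}$
$\frac{1}{14253 + C{\left(\left(-12\right) 1 \right)}} = \frac{1}{14253 - \frac{883855}{20504}} = \frac{1}{\frac{291359657}{20504}} = \frac{20504}{291359657}$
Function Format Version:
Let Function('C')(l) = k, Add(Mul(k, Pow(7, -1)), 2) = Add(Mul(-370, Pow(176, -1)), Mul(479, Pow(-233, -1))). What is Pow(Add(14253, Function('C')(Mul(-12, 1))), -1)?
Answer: Rational(20504, 291359657) ≈ 7.0374e-5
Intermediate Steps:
k = Rational(-883855, 20504) (k = Add(-14, Mul(7, Add(Mul(-370, Pow(176, -1)), Mul(479, Pow(-233, -1))))) = Add(-14, Mul(7, Add(Mul(-370, Rational(1, 176)), Mul(479, Rational(-1, 233))))) = Add(-14, Mul(7, Add(Rational(-185, 88), Rational(-479, 233)))) = Add(-14, Mul(7, Rational(-85257, 20504))) = Add(-14, Rational(-596799, 20504)) = Rational(-883855, 20504) ≈ -43.106)
Function('C')(l) = Rational(-883855, 20504)
Pow(Add(14253, Function('C')(Mul(-12, 1))), -1) = Pow(Add(14253, Rational(-883855, 20504)), -1) = Pow(Rational(291359657, 20504), -1) = Rational(20504, 291359657)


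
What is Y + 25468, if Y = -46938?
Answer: -21470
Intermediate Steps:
Y + 25468 = -46938 + 25468 = -21470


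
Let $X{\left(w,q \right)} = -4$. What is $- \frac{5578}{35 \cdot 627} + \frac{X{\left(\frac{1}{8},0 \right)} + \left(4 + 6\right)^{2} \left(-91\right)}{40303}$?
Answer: $- \frac{424597414}{884449335} \approx -0.48007$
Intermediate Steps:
$- \frac{5578}{35 \cdot 627} + \frac{X{\left(\frac{1}{8},0 \right)} + \left(4 + 6\right)^{2} \left(-91\right)}{40303} = - \frac{5578}{35 \cdot 627} + \frac{-4 + \left(4 + 6\right)^{2} \left(-91\right)}{40303} = - \frac{5578}{21945} + \left(-4 + 10^{2} \left(-91\right)\right) \frac{1}{40303} = \left(-5578\right) \frac{1}{21945} + \left(-4 + 100 \left(-91\right)\right) \frac{1}{40303} = - \frac{5578}{21945} + \left(-4 - 9100\right) \frac{1}{40303} = - \frac{5578}{21945} - \frac{9104}{40303} = - \frac{424597414}{884449335}$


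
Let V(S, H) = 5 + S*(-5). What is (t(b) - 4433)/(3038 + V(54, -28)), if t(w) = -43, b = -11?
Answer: -4476/2773 ≈ -1.6141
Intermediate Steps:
V(S, H) = 5 - 5*S
(t(b) - 4433)/(3038 + V(54, -28)) = (-43 - 4433)/(3038 + (5 - 5*54)) = -4476/(3038 + (5 - 270)) = -4476/(3038 - 265) = -4476/2773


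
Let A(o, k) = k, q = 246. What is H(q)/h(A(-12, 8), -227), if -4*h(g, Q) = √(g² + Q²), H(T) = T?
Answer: -984*√51593/51593 ≈ -4.3321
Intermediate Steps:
h(g, Q) = -√(Q² + g²)/4 (h(g, Q) = -√(g² + Q²)/4 = -√(Q² + g²)/4)
H(q)/h(A(-12, 8), -227) = 246/((-√((-227)² + 8²)/4)) = 246/((-√(51529 + 64)/4)) = 246/((-√51593/4)) = 246*(-4*√51593/51593) = -984*√51593/51593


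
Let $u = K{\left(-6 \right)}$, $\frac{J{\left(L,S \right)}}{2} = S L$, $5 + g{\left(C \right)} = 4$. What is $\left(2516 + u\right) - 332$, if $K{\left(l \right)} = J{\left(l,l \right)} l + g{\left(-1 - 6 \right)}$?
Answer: $1751$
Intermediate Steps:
$g{\left(C \right)} = -1$ ($g{\left(C \right)} = -5 + 4 = -1$)
$J{\left(L,S \right)} = 2 L S$ ($J{\left(L,S \right)} = 2 S L = 2 L S$)
$K{\left(l \right)} = -1 + 2 l^{3}$ ($K{\left(l \right)} = 2 l l l - 1 = 2 l^{2} l - 1 = 2 l^{3} - 1 = -1 + 2 l^{3}$)
$u = -433$ ($u = -1 + 2 \left(-6\right)^{3} = -1 + 2 \left(-216\right) = -1 - 432 = -433$)
$\left(2516 + u\right) - 332 = \left(2516 - 433\right) - 332 = 2083 - 332 = 1751$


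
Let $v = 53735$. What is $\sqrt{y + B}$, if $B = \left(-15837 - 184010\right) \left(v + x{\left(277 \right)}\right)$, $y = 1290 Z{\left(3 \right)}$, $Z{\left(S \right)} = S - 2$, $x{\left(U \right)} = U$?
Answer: $i \sqrt{10794134874} \approx 1.0389 \cdot 10^{5} i$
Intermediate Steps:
$Z{\left(S \right)} = -2 + S$ ($Z{\left(S \right)} = S - 2 = -2 + S$)
$y = 1290$ ($y = 1290 \left(-2 + 3\right) = 1290 \cdot 1 = 1290$)
$B = -10794136164$ ($B = \left(-15837 - 184010\right) \left(53735 + 277\right) = \left(-199847\right) 54012 = -10794136164$)
$\sqrt{y + B} = \sqrt{1290 - 10794136164} = \sqrt{-10794134874} = i \sqrt{10794134874}$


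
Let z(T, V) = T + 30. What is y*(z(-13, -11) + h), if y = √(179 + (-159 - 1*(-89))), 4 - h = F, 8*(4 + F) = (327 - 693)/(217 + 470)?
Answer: 22961*√109/916 ≈ 261.70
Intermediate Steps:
z(T, V) = 30 + T
F = -3725/916 (F = -4 + ((327 - 693)/(217 + 470))/8 = -4 + (-366/687)/8 = -4 + (-366*1/687)/8 = -4 + (⅛)*(-122/229) = -4 - 61/916 = -3725/916 ≈ -4.0666)
h = 7389/916 (h = 4 - 1*(-3725/916) = 4 + 3725/916 = 7389/916 ≈ 8.0666)
y = √109 (y = √(179 + (-159 + 89)) = √(179 - 70) = √109 ≈ 10.440)
y*(z(-13, -11) + h) = √109*((30 - 13) + 7389/916) = √109*(17 + 7389/916) = √109*(22961/916) = 22961*√109/916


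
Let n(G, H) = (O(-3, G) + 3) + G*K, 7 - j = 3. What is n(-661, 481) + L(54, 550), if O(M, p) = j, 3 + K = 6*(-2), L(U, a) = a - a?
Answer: 9922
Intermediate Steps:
L(U, a) = 0
K = -15 (K = -3 + 6*(-2) = -3 - 12 = -15)
j = 4 (j = 7 - 1*3 = 7 - 3 = 4)
O(M, p) = 4
n(G, H) = 7 - 15*G (n(G, H) = (4 + 3) + G*(-15) = 7 - 15*G)
n(-661, 481) + L(54, 550) = (7 - 15*(-661)) + 0 = (7 + 9915) + 0 = 9922 + 0 = 9922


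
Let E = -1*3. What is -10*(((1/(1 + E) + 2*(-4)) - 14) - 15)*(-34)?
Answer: -12750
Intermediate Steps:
E = -3
-10*(((1/(1 + E) + 2*(-4)) - 14) - 15)*(-34) = -10*(((1/(1 - 3) + 2*(-4)) - 14) - 15)*(-34) = -10*(((1/(-2) - 8) - 14) - 15)*(-34) = -10*(((-½ - 8) - 14) - 15)*(-34) = -10*((-17/2 - 14) - 15)*(-34) = -10*(-45/2 - 15)*(-34) = -10*(-75/2)*(-34) = 375*(-34) = -12750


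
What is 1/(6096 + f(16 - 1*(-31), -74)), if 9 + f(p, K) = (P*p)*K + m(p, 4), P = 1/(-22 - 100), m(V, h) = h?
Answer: 61/373290 ≈ 0.00016341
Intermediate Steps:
P = -1/122 (P = 1/(-122) = -1/122 ≈ -0.0081967)
f(p, K) = -5 - K*p/122 (f(p, K) = -9 + ((-p/122)*K + 4) = -9 + (-K*p/122 + 4) = -9 + (4 - K*p/122) = -5 - K*p/122)
1/(6096 + f(16 - 1*(-31), -74)) = 1/(6096 + (-5 - 1/122*(-74)*(16 - 1*(-31)))) = 1/(6096 + (-5 - 1/122*(-74)*(16 + 31))) = 1/(6096 + (-5 - 1/122*(-74)*47)) = 1/(6096 + (-5 + 1739/61)) = 1/(6096 + 1434/61) = 1/(373290/61) = 61/373290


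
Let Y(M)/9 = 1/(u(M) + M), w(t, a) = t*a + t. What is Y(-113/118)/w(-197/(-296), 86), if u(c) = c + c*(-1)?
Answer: -104784/645569 ≈ -0.16231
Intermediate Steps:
u(c) = 0 (u(c) = c - c = 0)
w(t, a) = t + a*t (w(t, a) = a*t + t = t + a*t)
Y(M) = 9/M (Y(M) = 9/(0 + M) = 9/M)
Y(-113/118)/w(-197/(-296), 86) = (9/((-113/118)))/(((-197/(-296))*(1 + 86))) = (9/((-113*1/118)))/((-197*(-1/296)*87)) = (9/(-113/118))/(((197/296)*87)) = (9*(-118/113))/(17139/296) = -1062/113*296/17139 = -104784/645569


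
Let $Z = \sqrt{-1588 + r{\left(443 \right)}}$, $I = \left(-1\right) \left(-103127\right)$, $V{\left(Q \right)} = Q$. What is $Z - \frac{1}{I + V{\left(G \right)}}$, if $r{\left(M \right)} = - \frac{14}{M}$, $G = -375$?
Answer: $- \frac{1}{102752} + \frac{i \sqrt{311649614}}{443} \approx -9.7322 \cdot 10^{-6} + 39.85 i$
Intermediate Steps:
$I = 103127$
$Z = \frac{i \sqrt{311649614}}{443}$ ($Z = \sqrt{-1588 - \frac{14}{443}} = \sqrt{- \frac{703498}{443}} = \frac{i \sqrt{311649614}}{443} \approx 39.85 i$)
$Z - \frac{1}{I + V{\left(G \right)}} = \frac{i \sqrt{311649614}}{443} - \frac{1}{103127 - 375} = \frac{i \sqrt{311649614}}{443} - \frac{1}{102752} = - \frac{1}{102752} + \frac{i \sqrt{311649614}}{443}$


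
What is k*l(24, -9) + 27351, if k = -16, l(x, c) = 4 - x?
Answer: 27671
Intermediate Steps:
k*l(24, -9) + 27351 = -16*(4 - 1*24) + 27351 = -16*(4 - 24) + 27351 = -16*(-20) + 27351 = 320 + 27351 = 27671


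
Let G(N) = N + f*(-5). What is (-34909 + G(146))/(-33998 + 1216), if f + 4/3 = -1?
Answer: 52127/49173 ≈ 1.0601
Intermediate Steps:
f = -7/3 (f = -4/3 - 1 = -7/3 ≈ -2.3333)
G(N) = 35/3 + N (G(N) = N - 7/3*(-5) = N + 35/3 = 35/3 + N)
(-34909 + G(146))/(-33998 + 1216) = (-34909 + (35/3 + 146))/(-33998 + 1216) = (-34909 + 473/3)/(-32782) = -104254/3*(-1/32782) = 52127/49173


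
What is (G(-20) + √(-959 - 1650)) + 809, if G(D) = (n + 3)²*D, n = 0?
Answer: 629 + I*√2609 ≈ 629.0 + 51.078*I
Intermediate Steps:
G(D) = 9*D (G(D) = (0 + 3)²*D = 3²*D = 9*D)
(G(-20) + √(-959 - 1650)) + 809 = (9*(-20) + √(-959 - 1650)) + 809 = (-180 + √(-2609)) + 809 = (-180 + I*√2609) + 809 = 629 + I*√2609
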